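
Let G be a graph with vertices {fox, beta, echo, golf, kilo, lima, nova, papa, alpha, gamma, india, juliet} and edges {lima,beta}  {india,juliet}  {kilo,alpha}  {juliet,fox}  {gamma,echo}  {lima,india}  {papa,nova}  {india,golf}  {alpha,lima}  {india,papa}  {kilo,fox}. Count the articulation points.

3

Removing lima increases the component count from 2 to 3, so lima is a cut vertex.
Removing papa increases the component count from 2 to 3, so papa is a cut vertex.
Removing india increases the component count from 2 to 4, so india is a cut vertex.
By contrast removing fox leaves 2 components; it is not a cut vertex. No other vertex is a cut vertex either.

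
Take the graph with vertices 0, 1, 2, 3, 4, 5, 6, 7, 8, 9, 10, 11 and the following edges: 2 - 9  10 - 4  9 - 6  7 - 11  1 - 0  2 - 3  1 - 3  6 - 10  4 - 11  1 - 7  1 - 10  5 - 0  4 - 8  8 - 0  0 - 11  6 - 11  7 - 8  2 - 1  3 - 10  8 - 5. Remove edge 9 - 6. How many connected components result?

9 and 6 are still connected via 9-2-1-10-6, so the component count stays at 1.

1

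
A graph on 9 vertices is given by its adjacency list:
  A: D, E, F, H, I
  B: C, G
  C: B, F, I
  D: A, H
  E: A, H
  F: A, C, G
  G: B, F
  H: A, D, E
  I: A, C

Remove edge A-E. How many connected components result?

1

A and E are still connected via A-H-E, so the component count stays at 1.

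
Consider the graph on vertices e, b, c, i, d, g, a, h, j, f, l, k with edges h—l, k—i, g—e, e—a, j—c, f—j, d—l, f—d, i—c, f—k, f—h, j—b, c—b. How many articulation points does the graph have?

Removing e increases the component count from 2 to 3, so e is a cut vertex.
Removing f increases the component count from 2 to 3, so f is a cut vertex.
By contrast removing d leaves 2 components; it is not a cut vertex. No other vertex is a cut vertex either.

2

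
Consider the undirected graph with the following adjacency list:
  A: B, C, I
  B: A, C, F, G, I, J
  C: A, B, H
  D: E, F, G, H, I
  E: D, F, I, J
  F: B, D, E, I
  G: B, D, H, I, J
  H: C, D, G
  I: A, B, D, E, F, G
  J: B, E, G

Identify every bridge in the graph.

none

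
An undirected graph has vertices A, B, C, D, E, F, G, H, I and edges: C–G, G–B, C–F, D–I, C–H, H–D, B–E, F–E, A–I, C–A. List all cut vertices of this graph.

C

Removing C increases the component count from 1 to 2, so C is a cut vertex.
By contrast removing G leaves 1 component; it is not a cut vertex. No other vertex is a cut vertex either.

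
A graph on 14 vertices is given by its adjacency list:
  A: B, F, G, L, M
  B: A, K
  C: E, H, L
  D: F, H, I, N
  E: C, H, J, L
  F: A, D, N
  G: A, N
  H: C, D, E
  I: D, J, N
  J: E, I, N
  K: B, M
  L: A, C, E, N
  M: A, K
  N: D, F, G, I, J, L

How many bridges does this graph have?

The edges on the cycle A-B-K-M-A are not bridges since each lies on that cycle.
Every edge lies on some cycle, so there are no bridges.

0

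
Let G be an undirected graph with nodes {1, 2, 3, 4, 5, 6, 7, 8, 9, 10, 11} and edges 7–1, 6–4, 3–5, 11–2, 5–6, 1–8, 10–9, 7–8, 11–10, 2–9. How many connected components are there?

Starting from 1 we can reach 1, 7, 8. That is one component of size 3.
Starting from 3 we can reach 3, 4, 5, 6. That is one component of size 4.
Starting from 2 we can reach 2, 9, 10, 11. That is one component of size 4.
Total: 3 components.

3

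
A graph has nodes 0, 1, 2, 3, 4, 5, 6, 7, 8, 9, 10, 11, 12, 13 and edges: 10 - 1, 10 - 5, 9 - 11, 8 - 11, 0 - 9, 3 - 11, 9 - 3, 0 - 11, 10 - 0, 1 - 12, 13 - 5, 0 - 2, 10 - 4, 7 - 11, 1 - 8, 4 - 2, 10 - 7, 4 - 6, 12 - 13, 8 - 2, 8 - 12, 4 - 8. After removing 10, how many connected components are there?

1

With 10 gone, the remaining components are: {0, 1, 2, 3, 4, 5, 6, 7, 8, 9, 11, 12, 13}.
That is 1 component.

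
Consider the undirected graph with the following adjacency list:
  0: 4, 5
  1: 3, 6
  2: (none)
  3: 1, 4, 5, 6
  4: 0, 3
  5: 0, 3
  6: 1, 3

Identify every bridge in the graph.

The edges on the cycle 3-6-1-3 are not bridges since each lies on that cycle.
Every edge lies on some cycle, so there are no bridges.

none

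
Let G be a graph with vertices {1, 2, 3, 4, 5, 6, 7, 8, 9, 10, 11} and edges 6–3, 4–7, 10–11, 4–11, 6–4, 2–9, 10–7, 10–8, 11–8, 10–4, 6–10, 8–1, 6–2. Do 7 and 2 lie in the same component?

Yes

From 7 we can reach 1, 2, 3, 4, 6, 7, 8, 9, 10, 11, which includes 2.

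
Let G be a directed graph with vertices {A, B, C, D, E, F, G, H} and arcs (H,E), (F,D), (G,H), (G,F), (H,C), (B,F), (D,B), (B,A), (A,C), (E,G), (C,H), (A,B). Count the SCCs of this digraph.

{A, B, C, D, E, F, G, H} are all mutually reachable — one SCC of size 8.
That gives 1 strongly connected component.

1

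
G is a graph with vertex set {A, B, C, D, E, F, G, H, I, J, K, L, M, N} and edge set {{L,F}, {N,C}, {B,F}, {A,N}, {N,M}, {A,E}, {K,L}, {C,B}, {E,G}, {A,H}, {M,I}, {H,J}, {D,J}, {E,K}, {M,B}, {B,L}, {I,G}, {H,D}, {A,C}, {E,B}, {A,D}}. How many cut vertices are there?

1

Removing A increases the component count from 1 to 2, so A is a cut vertex.
By contrast removing G leaves 1 component; it is not a cut vertex. No other vertex is a cut vertex either.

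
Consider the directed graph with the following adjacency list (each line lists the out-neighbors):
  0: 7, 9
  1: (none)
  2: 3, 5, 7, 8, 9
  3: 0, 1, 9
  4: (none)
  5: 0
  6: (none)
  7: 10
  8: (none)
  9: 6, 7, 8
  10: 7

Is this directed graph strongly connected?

No

There is no directed path from 6 to 5, so the graph is not strongly connected.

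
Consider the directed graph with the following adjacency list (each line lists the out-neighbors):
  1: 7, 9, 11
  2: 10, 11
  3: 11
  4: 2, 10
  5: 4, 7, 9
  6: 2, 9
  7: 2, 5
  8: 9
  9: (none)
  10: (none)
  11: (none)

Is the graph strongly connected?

There is no directed path from 11 to 7, so the graph is not strongly connected.

No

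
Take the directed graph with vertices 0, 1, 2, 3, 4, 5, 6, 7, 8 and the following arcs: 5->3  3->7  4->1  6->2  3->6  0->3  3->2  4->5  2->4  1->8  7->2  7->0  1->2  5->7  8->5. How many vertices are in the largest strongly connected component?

9

{0, 1, 2, 3, 4, 5, 6, 7, 8} are all mutually reachable — one SCC of size 9.
The largest has 9 vertices.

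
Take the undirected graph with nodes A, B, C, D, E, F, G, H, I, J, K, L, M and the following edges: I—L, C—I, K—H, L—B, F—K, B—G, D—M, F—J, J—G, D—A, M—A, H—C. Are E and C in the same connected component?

The component containing E is {E}, and C is not in it.

No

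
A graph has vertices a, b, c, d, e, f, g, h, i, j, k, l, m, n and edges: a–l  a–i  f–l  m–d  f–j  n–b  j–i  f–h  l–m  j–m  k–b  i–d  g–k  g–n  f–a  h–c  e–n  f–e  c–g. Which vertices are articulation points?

Removing f increases the component count from 1 to 2, so f is a cut vertex.
By contrast removing h leaves 1 component; it is not a cut vertex. No other vertex is a cut vertex either.

f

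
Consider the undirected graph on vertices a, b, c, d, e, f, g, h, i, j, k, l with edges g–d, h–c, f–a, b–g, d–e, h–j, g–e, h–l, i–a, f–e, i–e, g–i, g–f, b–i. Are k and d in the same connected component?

The component containing k is {k}, and d is not in it.

No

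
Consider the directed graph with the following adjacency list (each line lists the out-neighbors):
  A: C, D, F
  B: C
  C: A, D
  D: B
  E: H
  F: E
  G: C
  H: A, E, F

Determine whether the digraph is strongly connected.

No

There is no directed path from B to G, so the graph is not strongly connected.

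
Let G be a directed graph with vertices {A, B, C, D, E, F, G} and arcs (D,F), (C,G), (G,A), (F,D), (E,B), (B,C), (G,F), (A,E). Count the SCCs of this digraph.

2

{A, B, C, E, G} are all mutually reachable — one SCC of size 5.
{D, F} are all mutually reachable — one SCC of size 2.
That gives 2 strongly connected components.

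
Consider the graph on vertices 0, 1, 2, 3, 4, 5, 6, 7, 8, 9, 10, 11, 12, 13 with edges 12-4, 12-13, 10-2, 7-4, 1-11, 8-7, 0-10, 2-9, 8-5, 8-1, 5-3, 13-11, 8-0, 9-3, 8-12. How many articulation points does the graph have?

1

Removing 8 increases the component count from 2 to 3, so 8 is a cut vertex.
By contrast removing 1 leaves 2 components; it is not a cut vertex. No other vertex is a cut vertex either.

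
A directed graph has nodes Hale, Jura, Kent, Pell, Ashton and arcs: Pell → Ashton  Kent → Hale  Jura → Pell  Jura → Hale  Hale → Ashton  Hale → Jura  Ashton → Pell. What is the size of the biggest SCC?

{Pell, Ashton} are all mutually reachable — one SCC of size 2.
{Hale, Jura} are all mutually reachable — one SCC of size 2.
{Kent} is an SCC by itself.
The largest has 2 vertices.

2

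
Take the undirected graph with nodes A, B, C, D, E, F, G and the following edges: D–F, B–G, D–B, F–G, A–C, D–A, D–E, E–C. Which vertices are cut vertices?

D

Removing D increases the component count from 1 to 2, so D is a cut vertex.
By contrast removing E leaves 1 component; it is not a cut vertex. No other vertex is a cut vertex either.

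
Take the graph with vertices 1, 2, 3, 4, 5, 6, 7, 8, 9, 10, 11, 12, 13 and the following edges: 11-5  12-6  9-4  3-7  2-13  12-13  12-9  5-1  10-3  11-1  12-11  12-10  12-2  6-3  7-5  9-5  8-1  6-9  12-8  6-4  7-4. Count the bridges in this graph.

0

The edges on the cycle 12-2-13-12 are not bridges since each lies on that cycle.
Every edge lies on some cycle, so there are no bridges.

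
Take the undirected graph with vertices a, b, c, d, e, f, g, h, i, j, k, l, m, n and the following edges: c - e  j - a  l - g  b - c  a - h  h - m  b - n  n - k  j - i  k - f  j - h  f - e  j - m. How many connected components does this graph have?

4

d is isolated — a component by itself.
Starting from g we can reach g, l. That is one component of size 2.
Starting from a we can reach a, h, i, j, m. That is one component of size 5.
Starting from b we can reach b, c, e, f, k, n. That is one component of size 6.
Total: 4 components.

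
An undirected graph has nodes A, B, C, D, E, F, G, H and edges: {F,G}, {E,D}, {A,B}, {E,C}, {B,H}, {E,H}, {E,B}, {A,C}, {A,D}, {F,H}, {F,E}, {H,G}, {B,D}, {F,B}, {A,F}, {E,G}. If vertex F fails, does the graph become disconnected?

No

Deleting F leaves 1 component (was 1) (its neighbors A, B, E, G, H remain connected to each other), so F is not a cut vertex.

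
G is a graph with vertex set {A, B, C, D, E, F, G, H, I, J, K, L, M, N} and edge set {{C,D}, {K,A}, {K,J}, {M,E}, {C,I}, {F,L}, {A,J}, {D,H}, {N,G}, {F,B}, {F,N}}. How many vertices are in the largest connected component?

Starting from E we can reach E, M. That is one component of size 2.
Starting from A we can reach A, J, K. That is one component of size 3.
Starting from C we can reach C, D, H, I. That is one component of size 4.
Starting from B we can reach B, F, G, L, N. That is one component of size 5.
The largest has 5 vertices.

5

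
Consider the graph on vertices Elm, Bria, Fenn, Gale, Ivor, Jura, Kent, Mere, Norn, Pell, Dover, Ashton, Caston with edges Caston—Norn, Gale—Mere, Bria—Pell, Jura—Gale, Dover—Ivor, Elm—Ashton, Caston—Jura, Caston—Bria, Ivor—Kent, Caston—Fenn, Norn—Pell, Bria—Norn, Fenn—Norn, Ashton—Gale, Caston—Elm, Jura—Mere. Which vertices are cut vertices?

Ivor, Caston

Removing Ivor increases the component count from 2 to 3, so Ivor is a cut vertex.
Removing Caston increases the component count from 2 to 3, so Caston is a cut vertex.
By contrast removing Pell leaves 2 components; it is not a cut vertex. No other vertex is a cut vertex either.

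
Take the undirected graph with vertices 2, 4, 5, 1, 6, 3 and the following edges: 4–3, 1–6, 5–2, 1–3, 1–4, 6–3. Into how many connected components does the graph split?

Starting from 2 we can reach 2, 5. That is one component of size 2.
Starting from 1 we can reach 1, 3, 4, 6. That is one component of size 4.
Total: 2 components.

2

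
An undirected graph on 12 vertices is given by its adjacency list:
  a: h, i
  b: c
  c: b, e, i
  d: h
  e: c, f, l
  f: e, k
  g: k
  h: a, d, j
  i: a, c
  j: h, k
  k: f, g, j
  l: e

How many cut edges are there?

4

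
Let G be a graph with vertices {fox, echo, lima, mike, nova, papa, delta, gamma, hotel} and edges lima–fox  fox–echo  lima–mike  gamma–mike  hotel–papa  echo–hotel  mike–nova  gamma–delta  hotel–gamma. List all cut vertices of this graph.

mike, gamma, hotel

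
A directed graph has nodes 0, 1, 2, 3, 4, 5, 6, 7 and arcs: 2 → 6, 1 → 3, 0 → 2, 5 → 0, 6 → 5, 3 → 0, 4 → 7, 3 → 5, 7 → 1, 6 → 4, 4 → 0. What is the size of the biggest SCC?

{0, 1, 2, 3, 4, 5, 6, 7} are all mutually reachable — one SCC of size 8.
The largest has 8 vertices.

8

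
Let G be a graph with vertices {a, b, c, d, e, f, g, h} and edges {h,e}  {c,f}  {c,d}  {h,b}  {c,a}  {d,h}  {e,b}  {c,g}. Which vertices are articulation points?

Removing c increases the component count from 1 to 4, so c is a cut vertex.
Removing d increases the component count from 1 to 2, so d is a cut vertex.
Removing h increases the component count from 1 to 2, so h is a cut vertex.
By contrast removing a leaves 1 component; it is not a cut vertex. No other vertex is a cut vertex either.

c, d, h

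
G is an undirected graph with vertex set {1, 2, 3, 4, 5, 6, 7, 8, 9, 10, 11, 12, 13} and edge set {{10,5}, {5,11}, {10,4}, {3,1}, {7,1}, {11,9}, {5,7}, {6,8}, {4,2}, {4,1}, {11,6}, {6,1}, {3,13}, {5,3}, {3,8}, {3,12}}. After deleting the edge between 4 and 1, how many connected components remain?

1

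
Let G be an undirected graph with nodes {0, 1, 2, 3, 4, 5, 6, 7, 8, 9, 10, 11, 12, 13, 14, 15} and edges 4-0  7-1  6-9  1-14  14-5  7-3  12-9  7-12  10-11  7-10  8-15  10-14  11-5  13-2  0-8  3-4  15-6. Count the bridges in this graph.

The edges on the cycle 10-11-5-14-10 are not bridges since each lies on that cycle.
But removing 13-2 disconnects 13 from 2 — this is a bridge.

1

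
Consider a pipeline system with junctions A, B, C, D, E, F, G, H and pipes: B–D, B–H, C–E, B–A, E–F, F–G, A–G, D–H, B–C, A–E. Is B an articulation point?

Yes

Deleting B raises the number of components from 1 to 2, so B is a cut vertex.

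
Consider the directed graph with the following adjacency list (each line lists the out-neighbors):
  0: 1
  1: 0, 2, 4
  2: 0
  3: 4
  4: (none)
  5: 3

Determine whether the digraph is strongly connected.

No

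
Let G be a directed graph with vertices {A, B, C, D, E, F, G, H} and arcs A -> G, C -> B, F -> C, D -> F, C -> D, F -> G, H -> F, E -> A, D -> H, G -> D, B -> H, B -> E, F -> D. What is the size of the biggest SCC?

{A, B, C, D, E, F, G, H} are all mutually reachable — one SCC of size 8.
The largest has 8 vertices.

8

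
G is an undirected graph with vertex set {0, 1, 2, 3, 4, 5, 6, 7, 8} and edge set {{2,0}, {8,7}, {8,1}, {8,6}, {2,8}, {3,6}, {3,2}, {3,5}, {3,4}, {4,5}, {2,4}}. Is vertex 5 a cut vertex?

Deleting 5 leaves 1 component (was 1) (its neighbors 3, 4 remain connected to each other), so 5 is not a cut vertex.

No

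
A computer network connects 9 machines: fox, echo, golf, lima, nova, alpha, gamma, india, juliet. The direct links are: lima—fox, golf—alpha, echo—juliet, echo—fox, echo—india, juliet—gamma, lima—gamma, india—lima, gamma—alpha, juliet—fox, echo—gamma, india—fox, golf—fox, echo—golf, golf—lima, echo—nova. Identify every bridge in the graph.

echo-nova

The edges on the cycle echo-india-fox-juliet-echo are not bridges since each lies on that cycle.
But removing nova—echo disconnects nova from echo — this is a bridge.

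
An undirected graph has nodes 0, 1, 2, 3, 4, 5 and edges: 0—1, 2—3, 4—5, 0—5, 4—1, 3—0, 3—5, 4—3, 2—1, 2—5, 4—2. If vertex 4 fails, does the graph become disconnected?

Deleting 4 leaves 1 component (was 1) (its neighbors 1, 2, 3, 5 remain connected to each other), so 4 is not a cut vertex.

No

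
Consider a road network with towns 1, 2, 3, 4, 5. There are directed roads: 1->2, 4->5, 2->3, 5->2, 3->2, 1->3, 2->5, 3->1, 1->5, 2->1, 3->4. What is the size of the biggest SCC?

5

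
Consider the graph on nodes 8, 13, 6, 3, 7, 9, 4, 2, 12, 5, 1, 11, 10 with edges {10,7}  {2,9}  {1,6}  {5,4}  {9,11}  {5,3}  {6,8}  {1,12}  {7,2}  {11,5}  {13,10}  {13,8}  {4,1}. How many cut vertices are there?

2

Removing 1 increases the component count from 1 to 2, so 1 is a cut vertex.
Removing 5 increases the component count from 1 to 2, so 5 is a cut vertex.
By contrast removing 10 leaves 1 component; it is not a cut vertex. No other vertex is a cut vertex either.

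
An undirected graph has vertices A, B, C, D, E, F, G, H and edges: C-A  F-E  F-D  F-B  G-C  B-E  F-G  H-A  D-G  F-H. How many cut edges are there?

The edges on the cycle F-B-E-F are not bridges since each lies on that cycle.
Every edge lies on some cycle, so there are no bridges.

0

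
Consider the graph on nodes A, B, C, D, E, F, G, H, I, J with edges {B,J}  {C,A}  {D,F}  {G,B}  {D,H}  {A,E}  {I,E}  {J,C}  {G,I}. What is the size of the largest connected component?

7

Starting from D we can reach D, F, H. That is one component of size 3.
Starting from A we can reach A, B, C, E, G, I, J. That is one component of size 7.
The largest has 7 vertices.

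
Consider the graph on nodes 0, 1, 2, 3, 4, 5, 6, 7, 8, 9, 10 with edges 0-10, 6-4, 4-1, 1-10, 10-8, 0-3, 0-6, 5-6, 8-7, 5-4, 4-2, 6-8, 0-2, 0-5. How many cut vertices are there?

Removing 0 increases the component count from 2 to 3, so 0 is a cut vertex.
Removing 8 increases the component count from 2 to 3, so 8 is a cut vertex.
By contrast removing 5 leaves 2 components; it is not a cut vertex. No other vertex is a cut vertex either.

2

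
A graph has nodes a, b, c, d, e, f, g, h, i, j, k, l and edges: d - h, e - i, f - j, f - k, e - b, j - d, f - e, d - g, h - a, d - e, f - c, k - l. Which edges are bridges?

The edges on the cycle f-j-d-e-f are not bridges since each lies on that cycle.
But removing e - b disconnects e from b; removing a - h disconnects a from h; removing f - c disconnects f from c; removing k - l disconnects k from l — these are bridges.
In total 8 edges are bridges.

a-h, b-e, c-f, d-g, d-h, e-i, f-k, k-l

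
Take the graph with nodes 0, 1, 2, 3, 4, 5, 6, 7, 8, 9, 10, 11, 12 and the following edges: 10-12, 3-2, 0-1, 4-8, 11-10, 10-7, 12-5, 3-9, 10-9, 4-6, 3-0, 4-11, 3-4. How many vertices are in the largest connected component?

Starting from 0 we can reach 0, 1, 2, 3, 4, 5, 6, 7, 8, 9, 10, 11, 12. That is one component of size 13.
The largest has 13 vertices.

13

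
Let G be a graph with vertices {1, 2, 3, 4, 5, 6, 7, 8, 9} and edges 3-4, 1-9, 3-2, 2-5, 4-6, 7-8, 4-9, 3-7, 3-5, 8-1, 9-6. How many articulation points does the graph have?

1

Removing 3 increases the component count from 1 to 2, so 3 is a cut vertex.
By contrast removing 2 leaves 1 component; it is not a cut vertex. No other vertex is a cut vertex either.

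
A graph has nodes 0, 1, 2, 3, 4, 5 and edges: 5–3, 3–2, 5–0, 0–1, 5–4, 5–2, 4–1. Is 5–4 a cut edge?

After removing 5–4, the path 5-0-1-4 still connects them, so the edge is not a bridge.

No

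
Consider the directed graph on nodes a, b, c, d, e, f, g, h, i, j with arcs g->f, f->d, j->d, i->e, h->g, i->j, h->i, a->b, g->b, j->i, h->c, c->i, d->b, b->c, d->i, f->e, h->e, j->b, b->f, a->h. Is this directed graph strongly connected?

There is no directed path from e to i, so the graph is not strongly connected.

No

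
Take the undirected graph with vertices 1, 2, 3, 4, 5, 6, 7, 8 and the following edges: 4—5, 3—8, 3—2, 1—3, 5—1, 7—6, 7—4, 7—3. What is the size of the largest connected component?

8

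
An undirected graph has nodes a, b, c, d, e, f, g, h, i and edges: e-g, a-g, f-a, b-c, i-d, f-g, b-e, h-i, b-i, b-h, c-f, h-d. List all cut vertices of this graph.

Removing b increases the component count from 1 to 2, so b is a cut vertex.
By contrast removing c leaves 1 component; it is not a cut vertex. No other vertex is a cut vertex either.

b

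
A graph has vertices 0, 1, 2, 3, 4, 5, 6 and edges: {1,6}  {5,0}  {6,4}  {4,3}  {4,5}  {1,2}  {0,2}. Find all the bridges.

3-4

The edges on the cycle 1-6-4-5-0-2-1 are not bridges since each lies on that cycle.
But removing 4–3 disconnects 4 from 3 — this is a bridge.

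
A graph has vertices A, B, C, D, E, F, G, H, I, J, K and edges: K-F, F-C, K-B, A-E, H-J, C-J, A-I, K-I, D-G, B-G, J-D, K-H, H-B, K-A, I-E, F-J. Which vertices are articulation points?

K

Removing K increases the component count from 1 to 2, so K is a cut vertex.
By contrast removing A leaves 1 component; it is not a cut vertex. No other vertex is a cut vertex either.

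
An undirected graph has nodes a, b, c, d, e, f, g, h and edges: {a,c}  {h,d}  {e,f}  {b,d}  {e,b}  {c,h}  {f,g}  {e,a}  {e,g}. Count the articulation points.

Removing e increases the component count from 1 to 2, so e is a cut vertex.
By contrast removing b leaves 1 component; it is not a cut vertex. No other vertex is a cut vertex either.

1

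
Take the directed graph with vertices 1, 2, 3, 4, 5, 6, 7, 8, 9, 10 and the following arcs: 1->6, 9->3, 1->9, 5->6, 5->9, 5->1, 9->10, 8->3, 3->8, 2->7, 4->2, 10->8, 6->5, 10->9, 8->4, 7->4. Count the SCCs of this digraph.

4

{1, 5, 6} are all mutually reachable — one SCC of size 3.
{2, 4, 7} are all mutually reachable — one SCC of size 3.
{3, 8} are all mutually reachable — one SCC of size 2.
{9, 10} are all mutually reachable — one SCC of size 2.
That gives 4 strongly connected components.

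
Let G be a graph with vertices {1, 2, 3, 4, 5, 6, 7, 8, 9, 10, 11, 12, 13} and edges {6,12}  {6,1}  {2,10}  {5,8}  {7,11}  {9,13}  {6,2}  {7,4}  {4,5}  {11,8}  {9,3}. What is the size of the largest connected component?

Starting from 3 we can reach 3, 9, 13. That is one component of size 3.
Starting from 4 we can reach 4, 5, 7, 8, 11. That is one component of size 5.
Starting from 1 we can reach 1, 2, 6, 10, 12. That is one component of size 5.
The largest has 5 vertices.

5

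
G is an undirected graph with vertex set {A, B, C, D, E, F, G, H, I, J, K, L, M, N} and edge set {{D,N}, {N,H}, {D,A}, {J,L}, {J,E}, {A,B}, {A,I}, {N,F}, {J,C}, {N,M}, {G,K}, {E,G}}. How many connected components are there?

2

Starting from C we can reach C, E, G, J, K, L. That is one component of size 6.
Starting from A we can reach A, B, D, F, H, I, M, N. That is one component of size 8.
Total: 2 components.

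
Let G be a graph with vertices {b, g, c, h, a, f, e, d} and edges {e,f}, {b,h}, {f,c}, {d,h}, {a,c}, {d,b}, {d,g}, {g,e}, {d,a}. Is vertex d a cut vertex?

Deleting d raises the number of components from 1 to 2, so d is a cut vertex.

Yes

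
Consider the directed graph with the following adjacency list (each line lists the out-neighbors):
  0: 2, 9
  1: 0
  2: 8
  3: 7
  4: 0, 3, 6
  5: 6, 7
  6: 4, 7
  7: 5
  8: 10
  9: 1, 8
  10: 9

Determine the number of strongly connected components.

{0, 1, 2, 8, 9, 10} are all mutually reachable — one SCC of size 6.
{3, 4, 5, 6, 7} are all mutually reachable — one SCC of size 5.
That gives 2 strongly connected components.

2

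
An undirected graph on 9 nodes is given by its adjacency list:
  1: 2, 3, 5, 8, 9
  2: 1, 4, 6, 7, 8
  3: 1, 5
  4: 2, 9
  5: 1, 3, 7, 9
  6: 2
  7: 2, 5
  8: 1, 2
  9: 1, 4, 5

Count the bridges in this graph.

1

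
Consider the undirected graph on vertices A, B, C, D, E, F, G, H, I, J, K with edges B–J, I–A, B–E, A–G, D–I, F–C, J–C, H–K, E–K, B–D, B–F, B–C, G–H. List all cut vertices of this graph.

Removing B increases the component count from 1 to 2, so B is a cut vertex.
By contrast removing F leaves 1 component; it is not a cut vertex. No other vertex is a cut vertex either.

B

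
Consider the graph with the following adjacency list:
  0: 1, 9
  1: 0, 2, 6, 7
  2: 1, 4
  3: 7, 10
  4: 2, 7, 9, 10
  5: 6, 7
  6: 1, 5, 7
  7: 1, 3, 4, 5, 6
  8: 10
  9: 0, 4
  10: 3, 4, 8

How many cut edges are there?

The edges on the cycle 4-7-1-0-9-4 are not bridges since each lies on that cycle.
But removing 10-8 disconnects 10 from 8 — this is a bridge.

1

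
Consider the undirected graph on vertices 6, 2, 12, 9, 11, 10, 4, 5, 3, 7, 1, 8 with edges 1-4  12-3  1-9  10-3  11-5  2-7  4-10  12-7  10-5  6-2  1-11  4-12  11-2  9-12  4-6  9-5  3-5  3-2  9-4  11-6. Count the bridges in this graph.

0

The edges on the cycle 1-9-4-12-3-5-11-1 are not bridges since each lies on that cycle.
Every edge lies on some cycle, so there are no bridges.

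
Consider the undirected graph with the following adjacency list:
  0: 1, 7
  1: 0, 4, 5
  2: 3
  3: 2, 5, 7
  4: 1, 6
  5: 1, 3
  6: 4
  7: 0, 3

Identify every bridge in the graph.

The edges on the cycle 3-7-0-1-5-3 are not bridges since each lies on that cycle.
But removing 3-2 disconnects 3 from 2; removing 1-4 disconnects 1 from 4; removing 4-6 disconnects 4 from 6 — these are bridges.

1-4, 2-3, 4-6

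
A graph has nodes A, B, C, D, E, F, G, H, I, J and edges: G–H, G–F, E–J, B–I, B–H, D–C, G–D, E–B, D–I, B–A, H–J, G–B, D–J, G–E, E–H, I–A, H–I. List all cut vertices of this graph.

D, G

Removing D increases the component count from 1 to 2, so D is a cut vertex.
Removing G increases the component count from 1 to 2, so G is a cut vertex.
By contrast removing H leaves 1 component; it is not a cut vertex. No other vertex is a cut vertex either.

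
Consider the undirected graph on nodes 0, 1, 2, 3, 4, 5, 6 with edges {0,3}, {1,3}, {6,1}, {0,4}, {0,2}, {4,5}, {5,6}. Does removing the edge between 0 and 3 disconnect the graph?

No

After removing 0—3, the path 0-4-5-6-1-3 still connects them, so the edge is not a bridge.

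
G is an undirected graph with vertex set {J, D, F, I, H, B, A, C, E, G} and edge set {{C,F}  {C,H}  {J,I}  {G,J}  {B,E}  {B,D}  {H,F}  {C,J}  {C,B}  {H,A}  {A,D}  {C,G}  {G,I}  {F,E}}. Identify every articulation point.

Removing C increases the component count from 1 to 2, so C is a cut vertex.
By contrast removing H leaves 1 component; it is not a cut vertex. No other vertex is a cut vertex either.

C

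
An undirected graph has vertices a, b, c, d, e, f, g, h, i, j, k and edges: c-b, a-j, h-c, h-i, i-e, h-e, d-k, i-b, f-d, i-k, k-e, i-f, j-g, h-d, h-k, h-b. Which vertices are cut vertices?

Removing j increases the component count from 2 to 3, so j is a cut vertex.
By contrast removing g leaves 2 components; it is not a cut vertex. No other vertex is a cut vertex either.

j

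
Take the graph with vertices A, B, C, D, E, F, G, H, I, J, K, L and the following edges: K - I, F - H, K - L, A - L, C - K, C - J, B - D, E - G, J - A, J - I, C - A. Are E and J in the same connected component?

No

The component containing E is {E, G}, and J is not in it.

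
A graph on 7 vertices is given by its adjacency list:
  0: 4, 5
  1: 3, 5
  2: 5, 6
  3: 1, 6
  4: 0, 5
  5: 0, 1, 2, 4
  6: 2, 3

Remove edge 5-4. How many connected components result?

5 and 4 are still connected via 5-0-4, so the component count stays at 1.

1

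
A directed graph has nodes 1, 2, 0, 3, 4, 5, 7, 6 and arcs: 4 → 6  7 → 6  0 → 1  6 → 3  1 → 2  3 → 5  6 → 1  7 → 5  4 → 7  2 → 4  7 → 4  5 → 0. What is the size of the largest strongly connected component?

8

{0, 1, 2, 3, 4, 5, 6, 7} are all mutually reachable — one SCC of size 8.
The largest has 8 vertices.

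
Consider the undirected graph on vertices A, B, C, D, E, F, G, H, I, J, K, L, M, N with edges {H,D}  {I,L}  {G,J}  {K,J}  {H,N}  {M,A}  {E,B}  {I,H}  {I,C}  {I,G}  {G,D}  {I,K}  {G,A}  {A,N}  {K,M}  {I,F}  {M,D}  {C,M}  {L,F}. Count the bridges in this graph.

1

The edges on the cycle I-L-F-I are not bridges since each lies on that cycle.
But removing E-B disconnects E from B — this is a bridge.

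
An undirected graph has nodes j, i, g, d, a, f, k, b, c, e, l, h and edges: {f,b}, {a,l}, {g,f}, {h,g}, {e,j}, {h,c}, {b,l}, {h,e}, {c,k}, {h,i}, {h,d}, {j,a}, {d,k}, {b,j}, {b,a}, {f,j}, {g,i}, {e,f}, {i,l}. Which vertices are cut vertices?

h

Removing h increases the component count from 1 to 2, so h is a cut vertex.
By contrast removing l leaves 1 component; it is not a cut vertex. No other vertex is a cut vertex either.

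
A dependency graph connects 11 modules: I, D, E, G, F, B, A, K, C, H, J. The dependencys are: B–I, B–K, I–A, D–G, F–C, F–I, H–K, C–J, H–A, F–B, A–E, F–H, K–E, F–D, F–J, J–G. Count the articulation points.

Removing F increases the component count from 1 to 2, so F is a cut vertex.
By contrast removing A leaves 1 component; it is not a cut vertex. No other vertex is a cut vertex either.

1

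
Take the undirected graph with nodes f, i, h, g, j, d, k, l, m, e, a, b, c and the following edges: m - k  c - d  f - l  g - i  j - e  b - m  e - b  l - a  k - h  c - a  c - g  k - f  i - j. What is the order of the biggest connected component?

13

Starting from a we can reach a, b, c, d, e, f, g, h, i, j, k, l, m. That is one component of size 13.
The largest has 13 vertices.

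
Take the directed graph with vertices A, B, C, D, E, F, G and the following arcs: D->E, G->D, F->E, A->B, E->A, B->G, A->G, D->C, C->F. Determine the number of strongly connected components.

{A, B, C, D, E, F, G} are all mutually reachable — one SCC of size 7.
That gives 1 strongly connected component.

1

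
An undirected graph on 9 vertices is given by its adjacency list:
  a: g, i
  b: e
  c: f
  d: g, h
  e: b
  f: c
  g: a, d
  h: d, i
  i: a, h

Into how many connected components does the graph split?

3

Starting from c we can reach c, f. That is one component of size 2.
Starting from b we can reach b, e. That is one component of size 2.
Starting from a we can reach a, d, g, h, i. That is one component of size 5.
Total: 3 components.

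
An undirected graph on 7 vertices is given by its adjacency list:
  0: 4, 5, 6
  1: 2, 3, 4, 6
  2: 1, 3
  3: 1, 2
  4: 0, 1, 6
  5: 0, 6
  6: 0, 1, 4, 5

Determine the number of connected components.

1

Starting from 0 we can reach 0, 1, 2, 3, 4, 5, 6. That is one component of size 7.
Total: 1 component.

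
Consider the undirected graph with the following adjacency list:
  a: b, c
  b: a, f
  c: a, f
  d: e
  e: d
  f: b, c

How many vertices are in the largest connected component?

4

Starting from d we can reach d, e. That is one component of size 2.
Starting from a we can reach a, b, c, f. That is one component of size 4.
The largest has 4 vertices.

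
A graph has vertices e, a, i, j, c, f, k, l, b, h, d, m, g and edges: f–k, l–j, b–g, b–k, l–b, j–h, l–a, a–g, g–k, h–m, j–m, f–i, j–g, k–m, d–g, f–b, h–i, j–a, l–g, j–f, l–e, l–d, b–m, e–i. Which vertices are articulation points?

none

Removing i, for instance, still leaves 2 components. No single vertex removal increases the component count — the graph has no articulation points.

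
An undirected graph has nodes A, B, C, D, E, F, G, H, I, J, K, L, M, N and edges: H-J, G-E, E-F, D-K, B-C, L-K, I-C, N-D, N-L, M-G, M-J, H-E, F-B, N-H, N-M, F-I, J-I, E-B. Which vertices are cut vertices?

N

Removing N increases the component count from 2 to 3, so N is a cut vertex.
By contrast removing M leaves 2 components; it is not a cut vertex. No other vertex is a cut vertex either.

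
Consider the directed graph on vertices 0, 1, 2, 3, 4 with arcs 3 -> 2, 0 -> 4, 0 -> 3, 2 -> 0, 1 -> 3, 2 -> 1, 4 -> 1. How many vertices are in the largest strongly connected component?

{0, 1, 2, 3, 4} are all mutually reachable — one SCC of size 5.
The largest has 5 vertices.

5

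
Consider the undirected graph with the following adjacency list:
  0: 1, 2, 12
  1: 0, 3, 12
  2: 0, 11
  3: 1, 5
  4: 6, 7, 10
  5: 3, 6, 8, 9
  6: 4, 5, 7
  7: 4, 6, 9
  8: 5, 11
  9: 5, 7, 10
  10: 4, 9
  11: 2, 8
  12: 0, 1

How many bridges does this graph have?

0

The edges on the cycle 1-12-0-1 are not bridges since each lies on that cycle.
Every edge lies on some cycle, so there are no bridges.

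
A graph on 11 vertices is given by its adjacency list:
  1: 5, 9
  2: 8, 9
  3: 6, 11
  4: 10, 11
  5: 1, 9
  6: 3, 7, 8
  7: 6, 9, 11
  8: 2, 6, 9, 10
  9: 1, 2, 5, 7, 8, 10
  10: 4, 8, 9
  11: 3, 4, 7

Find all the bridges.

none

The edges on the cycle 9-5-1-9 are not bridges since each lies on that cycle.
Every edge lies on some cycle, so there are no bridges.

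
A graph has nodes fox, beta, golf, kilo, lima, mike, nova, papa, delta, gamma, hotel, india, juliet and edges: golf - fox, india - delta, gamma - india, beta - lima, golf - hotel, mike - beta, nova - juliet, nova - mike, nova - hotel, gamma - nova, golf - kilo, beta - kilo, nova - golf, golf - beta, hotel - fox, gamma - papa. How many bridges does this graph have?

The edges on the cycle nova-golf-beta-mike-nova are not bridges since each lies on that cycle.
But removing beta - lima disconnects beta from lima; removing gamma - papa disconnects gamma from papa; removing nova - juliet disconnects nova from juliet; removing india - gamma disconnects india from gamma — these are bridges.
In total 6 edges are bridges.

6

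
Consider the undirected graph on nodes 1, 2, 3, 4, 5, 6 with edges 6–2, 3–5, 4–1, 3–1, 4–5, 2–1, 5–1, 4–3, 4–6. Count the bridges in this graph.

0

The edges on the cycle 4-3-5-4 are not bridges since each lies on that cycle.
Every edge lies on some cycle, so there are no bridges.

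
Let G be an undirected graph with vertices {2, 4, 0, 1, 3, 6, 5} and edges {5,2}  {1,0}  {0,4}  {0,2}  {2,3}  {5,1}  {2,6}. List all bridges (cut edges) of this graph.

The edges on the cycle 5-1-0-2-5 are not bridges since each lies on that cycle.
But removing 2-6 disconnects 2 from 6; removing 2-3 disconnects 2 from 3; removing 0-4 disconnects 0 from 4 — these are bridges.

0-4, 2-3, 2-6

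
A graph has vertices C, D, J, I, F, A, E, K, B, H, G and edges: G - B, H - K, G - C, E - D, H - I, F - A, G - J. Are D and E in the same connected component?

Yes

From D we can reach D, E, which includes E.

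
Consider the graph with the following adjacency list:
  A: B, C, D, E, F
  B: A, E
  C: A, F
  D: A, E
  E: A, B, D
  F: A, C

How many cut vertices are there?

1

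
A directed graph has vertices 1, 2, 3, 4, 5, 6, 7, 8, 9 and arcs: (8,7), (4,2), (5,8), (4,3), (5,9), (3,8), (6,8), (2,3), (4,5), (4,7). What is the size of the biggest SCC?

1

{3} is an SCC by itself.
{1} is an SCC by itself.
{8} is an SCC by itself.
{6} is an SCC by itself.
{9} is an SCC by itself.
(and 4 more singleton SCCs)
The largest has 1 vertex.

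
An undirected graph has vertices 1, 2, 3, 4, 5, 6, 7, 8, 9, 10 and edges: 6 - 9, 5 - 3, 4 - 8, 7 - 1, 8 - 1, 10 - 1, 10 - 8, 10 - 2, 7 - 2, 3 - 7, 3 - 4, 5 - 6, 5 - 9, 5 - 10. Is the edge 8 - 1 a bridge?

No

After removing 8 - 1, the path 8-10-1 still connects them, so the edge is not a bridge.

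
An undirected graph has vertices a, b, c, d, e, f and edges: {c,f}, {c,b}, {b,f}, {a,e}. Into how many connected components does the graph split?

3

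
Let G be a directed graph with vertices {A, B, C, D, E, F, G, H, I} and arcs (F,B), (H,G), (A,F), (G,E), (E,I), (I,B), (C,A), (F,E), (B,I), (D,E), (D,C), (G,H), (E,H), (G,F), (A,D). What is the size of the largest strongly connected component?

4

{E, F, G, H} are all mutually reachable — one SCC of size 4.
{A, C, D} are all mutually reachable — one SCC of size 3.
{B, I} are all mutually reachable — one SCC of size 2.
The largest has 4 vertices.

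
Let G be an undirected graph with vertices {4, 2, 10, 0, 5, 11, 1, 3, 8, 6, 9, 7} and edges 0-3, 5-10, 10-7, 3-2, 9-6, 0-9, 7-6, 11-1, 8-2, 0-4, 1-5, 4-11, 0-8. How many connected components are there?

Starting from 0 we can reach 0, 1, 2, 3, 4, 5, 6, 7, 8, 9, 10, 11. That is one component of size 12.
Total: 1 component.

1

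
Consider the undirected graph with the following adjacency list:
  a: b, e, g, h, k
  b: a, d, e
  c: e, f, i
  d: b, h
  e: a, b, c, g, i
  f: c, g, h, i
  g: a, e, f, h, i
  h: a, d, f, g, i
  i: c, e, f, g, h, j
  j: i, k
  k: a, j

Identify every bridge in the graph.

none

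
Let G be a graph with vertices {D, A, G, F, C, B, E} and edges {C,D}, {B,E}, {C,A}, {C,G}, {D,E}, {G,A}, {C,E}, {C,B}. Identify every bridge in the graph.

none

The edges on the cycle C-G-A-C are not bridges since each lies on that cycle.
Every edge lies on some cycle, so there are no bridges.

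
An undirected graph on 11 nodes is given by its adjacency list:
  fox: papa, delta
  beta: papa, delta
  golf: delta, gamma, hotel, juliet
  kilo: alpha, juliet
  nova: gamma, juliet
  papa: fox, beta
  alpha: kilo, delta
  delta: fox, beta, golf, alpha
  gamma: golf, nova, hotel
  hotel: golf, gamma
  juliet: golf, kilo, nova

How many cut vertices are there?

Removing delta increases the component count from 1 to 2, so delta is a cut vertex.
By contrast removing juliet leaves 1 component; it is not a cut vertex. No other vertex is a cut vertex either.

1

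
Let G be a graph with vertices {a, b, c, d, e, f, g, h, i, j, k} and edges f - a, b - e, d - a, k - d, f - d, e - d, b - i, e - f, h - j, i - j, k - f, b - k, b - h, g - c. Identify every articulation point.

b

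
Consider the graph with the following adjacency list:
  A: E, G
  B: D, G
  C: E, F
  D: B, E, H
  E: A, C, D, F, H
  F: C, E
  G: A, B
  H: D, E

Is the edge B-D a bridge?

After removing B-D, the path B-G-A-E-D still connects them, so the edge is not a bridge.

No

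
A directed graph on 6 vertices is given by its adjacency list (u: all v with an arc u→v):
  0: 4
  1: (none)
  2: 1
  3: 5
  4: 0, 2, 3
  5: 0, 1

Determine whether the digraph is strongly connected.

No

There is no directed path from 2 to 5, so the graph is not strongly connected.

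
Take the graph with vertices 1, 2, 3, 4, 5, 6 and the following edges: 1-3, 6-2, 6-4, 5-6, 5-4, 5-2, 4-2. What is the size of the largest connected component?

4

Starting from 1 we can reach 1, 3. That is one component of size 2.
Starting from 2 we can reach 2, 4, 5, 6. That is one component of size 4.
The largest has 4 vertices.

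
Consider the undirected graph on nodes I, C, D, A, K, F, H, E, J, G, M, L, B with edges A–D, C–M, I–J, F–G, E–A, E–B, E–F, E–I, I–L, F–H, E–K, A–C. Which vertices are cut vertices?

Removing A increases the component count from 1 to 3, so A is a cut vertex.
Removing C increases the component count from 1 to 2, so C is a cut vertex.
Removing E increases the component count from 1 to 5, so E is a cut vertex.
Likewise F, I are cut vertices.
By contrast removing D leaves 1 component; it is not a cut vertex. No other vertex is a cut vertex either.

A, C, E, F, I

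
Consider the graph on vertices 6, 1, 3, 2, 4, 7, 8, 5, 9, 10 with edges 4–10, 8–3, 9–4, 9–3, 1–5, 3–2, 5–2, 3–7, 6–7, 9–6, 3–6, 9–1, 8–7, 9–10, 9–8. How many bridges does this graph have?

The edges on the cycle 9-4-10-9 are not bridges since each lies on that cycle.
Every edge lies on some cycle, so there are no bridges.

0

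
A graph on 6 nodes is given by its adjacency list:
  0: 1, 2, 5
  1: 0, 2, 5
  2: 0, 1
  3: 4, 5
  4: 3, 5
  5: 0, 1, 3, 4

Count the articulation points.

1

Removing 5 increases the component count from 1 to 2, so 5 is a cut vertex.
By contrast removing 3 leaves 1 component; it is not a cut vertex. No other vertex is a cut vertex either.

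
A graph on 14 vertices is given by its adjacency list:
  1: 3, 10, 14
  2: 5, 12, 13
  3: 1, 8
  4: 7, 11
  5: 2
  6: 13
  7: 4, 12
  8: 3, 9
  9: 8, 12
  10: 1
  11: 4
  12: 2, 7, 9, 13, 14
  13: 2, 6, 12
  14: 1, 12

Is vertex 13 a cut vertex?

Yes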